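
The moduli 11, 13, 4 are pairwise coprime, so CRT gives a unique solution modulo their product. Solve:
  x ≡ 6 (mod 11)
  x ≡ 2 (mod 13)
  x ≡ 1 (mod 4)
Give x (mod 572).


Moduli 11, 13, 4 are pairwise coprime; by CRT there is a unique solution modulo M = 11 · 13 · 4 = 572.
Solve pairwise, accumulating the modulus:
  Start with x ≡ 6 (mod 11).
  Combine with x ≡ 2 (mod 13): since gcd(11, 13) = 1, we get a unique residue mod 143.
    Write x = 6 + 11·t and substitute into x ≡ 2 (mod 13): 11·t ≡ 2 − 6 = -4 (mod 13).
    Reduce coefficients mod 13: 11·t ≡ 9 (mod 13).
    The inverse of 11 mod 13 is 6 (since 11·6 = 66 = 5·13 + 1), so t ≡ 6·9 = 54 ≡ 2 (mod 13).
    Then x = 6 + 11·2 = 28, valid modulo lcm(11, 13) = 143: x ≡ 28 (mod 143).
  Combine with x ≡ 1 (mod 4): since gcd(143, 4) = 1, we get a unique residue mod 572.
    Write x = 28 + 143·t and substitute into x ≡ 1 (mod 4): 143·t ≡ 1 − 28 = -27 (mod 4).
    Reduce coefficients mod 4: 3·t ≡ 1 (mod 4).
    The inverse of 3 mod 4 is 3 (since 3·3 = 9 = 2·4 + 1), so t ≡ 3·1 = 3 ≡ 3 (mod 4).
    Then x = 28 + 143·3 = 457, valid modulo lcm(143, 4) = 572: x ≡ 457 (mod 572).
Verify: 457 mod 11 = 6 ✓, 457 mod 13 = 2 ✓, 457 mod 4 = 1 ✓.

x ≡ 457 (mod 572).


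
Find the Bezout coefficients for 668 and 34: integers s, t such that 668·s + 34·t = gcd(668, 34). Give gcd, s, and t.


Euclidean algorithm on (668, 34) — divide until remainder is 0:
  668 = 19 · 34 + 22
  34 = 1 · 22 + 12
  22 = 1 · 12 + 10
  12 = 1 · 10 + 2
  10 = 5 · 2 + 0
gcd(668, 34) = 2.
Track Bezout coefficients alongside the remainders: start with r₀ = 668 = a·1 + b·0 (s = 1, t = 0) and r₁ = 34 = a·0 + b·1 (s = 0, t = 1); each new remainder r_{k+1} = r_{k-1} − q_k·r_k inherits s_{k+1} = s_{k-1} − q_k·s_k, t_{k+1} = t_{k-1} − q_k·t_k, so r_k = a·s_k + b·t_k at every step:
  q = 19: r = 22, s = 1 − 19·0 = 1, t = 0 − 19·1 = -19  (check: 668·1 + 34·(-19) = 22)
  q = 1: r = 12, s = 0 − 1·1 = -1, t = 1 − 1·(-19) = 20  (check: 668·(-1) + 34·20 = 12)
  q = 1: r = 10, s = 1 − 1·(-1) = 2, t = -19 − 1·20 = -39  (check: 668·2 + 34·(-39) = 10)
  q = 1: r = 2, s = -1 − 1·2 = -3, t = 20 − 1·(-39) = 59  (check: 668·(-3) + 34·59 = 2)
The row with r = 2 (the gcd) gives the Bezout coefficients s = -3, t = 59.
Result: 668 · (-3) + 34 · (59) = 2.

gcd(668, 34) = 2; s = -3, t = 59 (check: 668·(-3) + 34·59 = 2).


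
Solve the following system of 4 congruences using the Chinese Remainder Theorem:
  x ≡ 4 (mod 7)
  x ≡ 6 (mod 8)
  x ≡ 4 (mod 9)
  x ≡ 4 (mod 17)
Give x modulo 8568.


Product of moduli M = 7 · 8 · 9 · 17 = 8568.
Merge one congruence at a time:
  Start: x ≡ 4 (mod 7).
  Combine with x ≡ 6 (mod 8); new modulus lcm = 56.
    Write x = 4 + 7·t and substitute into x ≡ 6 (mod 8): 7·t ≡ 6 − 4 = 2 (mod 8).
    The inverse of 7 mod 8 is 7 (since 7·7 = 49 = 6·8 + 1), so t ≡ 7·2 = 14 ≡ 6 (mod 8).
    Then x = 4 + 7·6 = 46, valid modulo lcm(7, 8) = 56: x ≡ 46 (mod 56).
  Combine with x ≡ 4 (mod 9); new modulus lcm = 504.
    Write x = 46 + 56·t and substitute into x ≡ 4 (mod 9): 56·t ≡ 4 − 46 = -42 (mod 9).
    Reduce coefficients mod 9: 2·t ≡ 3 (mod 9).
    The inverse of 2 mod 9 is 5 (since 2·5 = 10 = 1·9 + 1), so t ≡ 5·3 = 15 ≡ 6 (mod 9).
    Then x = 46 + 56·6 = 382, valid modulo lcm(56, 9) = 504: x ≡ 382 (mod 504).
  Combine with x ≡ 4 (mod 17); new modulus lcm = 8568.
    Write x = 382 + 504·t and substitute into x ≡ 4 (mod 17): 504·t ≡ 4 − 382 = -378 (mod 17).
    Reduce coefficients mod 17: 11·t ≡ 13 (mod 17).
    The inverse of 11 mod 17 is 14 (since 11·14 = 154 = 9·17 + 1), so t ≡ 14·13 = 182 ≡ 12 (mod 17).
    Then x = 382 + 504·12 = 6430, valid modulo lcm(504, 17) = 8568: x ≡ 6430 (mod 8568).
Verify against each original: 6430 mod 7 = 4, 6430 mod 8 = 6, 6430 mod 9 = 4, 6430 mod 17 = 4.

x ≡ 6430 (mod 8568).


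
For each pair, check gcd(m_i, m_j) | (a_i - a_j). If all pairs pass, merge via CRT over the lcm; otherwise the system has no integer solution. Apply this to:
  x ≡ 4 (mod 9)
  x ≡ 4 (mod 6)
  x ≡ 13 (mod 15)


Moduli 9, 6, 15 are not pairwise coprime, so CRT works modulo lcm(m_i) when all pairwise compatibility conditions hold.
Pairwise compatibility: gcd(m_i, m_j) must divide a_i - a_j for every pair.
Merge one congruence at a time:
  Start: x ≡ 4 (mod 9).
  Combine with x ≡ 4 (mod 6): gcd(9, 6) = 3; 4 - 4 = 0, which IS divisible by 3, so compatible.
    Write x = 4 + 9·t and substitute into x ≡ 4 (mod 6): 9·t ≡ 4 − 4 = 0 (mod 6).
    Divide the congruence (and modulus) by g = 3: 3·t ≡ 0 (mod 2).
    Reduce coefficients mod 2: 1·t ≡ 0 (mod 2).
    So t ≡ 0 (mod 2).
    Then x = 4 + 9·0 = 4, valid modulo lcm(9, 6) = 18: x ≡ 4 (mod 18).
  Combine with x ≡ 13 (mod 15): gcd(18, 15) = 3; 13 - 4 = 9, which IS divisible by 3, so compatible.
    Write x = 4 + 18·t and substitute into x ≡ 13 (mod 15): 18·t ≡ 13 − 4 = 9 (mod 15).
    Divide the congruence (and modulus) by g = 3: 6·t ≡ 3 (mod 5).
    Reduce coefficients mod 5: 1·t ≡ 3 (mod 5).
    So t ≡ 3 (mod 5).
    Then x = 4 + 18·3 = 58, valid modulo lcm(18, 15) = 90: x ≡ 58 (mod 90).
Verify: 58 mod 9 = 4, 58 mod 6 = 4, 58 mod 15 = 13.

x ≡ 58 (mod 90).


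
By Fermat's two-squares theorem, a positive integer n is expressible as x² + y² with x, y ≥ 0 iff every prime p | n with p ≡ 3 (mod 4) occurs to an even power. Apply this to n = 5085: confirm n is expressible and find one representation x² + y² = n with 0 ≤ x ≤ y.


Step 1: Factor n = 5085 = 3^2 · 5 · 113.
Step 2: Check the mod-4 condition on each prime factor: 3 ≡ 3 (mod 4), exponent 2 (must be even); 5 ≡ 1 (mod 4), exponent 1; 113 ≡ 1 (mod 4), exponent 1.
All primes ≡ 3 (mod 4) appear to even exponent (or don't appear), so by the two-squares theorem n IS expressible as a sum of two squares.
Step 3: Build a representation. Group n = k² · m with k = 3 and m = 5 · 113 = 565 (a product of primes ≡ 1 (mod 4)); a representation of m scales to one of n via (k·x)² + (k·y)² = k²(x² + y²). Each prime p ≡ 1 (mod 4) is itself a sum of two squares; find a² by testing p − a² for a perfect square:
  5: 5 − 1² = 4 = 2² ⇒ 5 = 1² + 2².
  113: 113 − 1² = 112, 113 − 2² = 109, 113 − 3² = 104, 113 − 4² = 97, 113 − 5² = 88, 113 − 6² = 77, 113 − 7² = 64 = 8² ⇒ 113 = 7² + 8².
  Combine using the Brahmagupta–Fibonacci identity (a² + b²)(c² + d²) = (ac − bd)² + (ad + bc)² = (ac + bd)² + (ad − bc)²:
  5 · 113 = 565: from (1² + 2²)(7² + 8²), take (1·7 − 2·8, 1·8 + 2·7) = (7 − 16, 8 + 14) = (-9, 22); dropping signs (only squares matter) gives (9, 22); check 9² + 22² = 81 + 484 = 565 ✓.
  Scale by k = 3: (3·9, 3·22) = (27, 66).
Step 4: Order so x ≤ y and verify: 27² + 66² = 729 + 4356 = 5085 = n. ✓

n = 5085 = 27² + 66² (one valid representation with x ≤ y).


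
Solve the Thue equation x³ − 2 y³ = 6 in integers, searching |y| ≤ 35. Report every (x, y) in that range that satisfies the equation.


The equation is x³ - 2y³ = 6. For fixed y, x³ = 2·y³ + 6, so a solution requires the RHS to be a perfect cube.
Strategy: iterate y from -35 to 35, compute RHS = 2·y³ + 6, and check whether it is a (positive or negative) perfect cube.
Check small values of y:
  y = 0: RHS = 6 is not a perfect cube.
  y = 1: RHS = 8 = (2)³ ⇒ x = 2 works.
  y = -1: RHS = 4 is not a perfect cube.
  y = 2: RHS = 22 is not a perfect cube.
  y = -2: RHS = -10 is not a perfect cube.
  y = 3: RHS = 60 is not a perfect cube.
  y = -3: RHS = -48 is not a perfect cube.
Continuing the search up to |y| = 35 finds no further solutions beyond those listed.
Collected solutions: (2, 1).

Solutions (with |y| ≤ 35): (2, 1).


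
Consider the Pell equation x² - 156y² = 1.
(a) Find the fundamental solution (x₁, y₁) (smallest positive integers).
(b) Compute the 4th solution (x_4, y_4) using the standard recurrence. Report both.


Step 1: Find the fundamental solution (x₁, y₁) of x² - 156y² = 1.
  Expand √156 as a continued fraction. a₀ = ⌊√156⌋ = 12; iterate m_{k+1} = d_k·a_k − m_k, d_{k+1} = (156 − m_{k+1}²)/d_k, a_{k+1} = ⌊(a₀ + m_{k+1})/d_{k+1}⌋ (starting m₀ = 0, d₀ = 1), with convergents p_k = a_k·p_{k-1} + p_{k-2}, q_k = a_k·q_{k-1} + q_{k-2} (p₋₁ = 1, q₋₁ = 0):
  k = 0: a₀ = 12; p₀/q₀ = 12/1; p₀² − 156·q₀² = 144 − 156 = -12.
  k = 1: m = 12, d = 12, a = ⌊(12 + 12)/12⌋ = 2; p/q = (2·12 + 1)/(2·1 + 0) = 25/2; p² − 156·q² = 625 − 624 = 1.
  The first convergent with p² − 156·q² = 1 gives the fundamental solution (x₁, y₁) = (25, 2).
Step 2: Apply the recurrence (x_{n+1}, y_{n+1}) = (x₁x_n + 156y₁y_n, x₁y_n + y₁x_n) repeatedly.
  From (x_1, y_1) = (25, 2): x_2 = 25·25 + 156·2·2 = 1249; y_2 = 25·2 + 2·25 = 100.
  From (x_2, y_2) = (1249, 100): x_3 = 25·1249 + 156·2·100 = 62425; y_3 = 25·100 + 2·1249 = 4998.
  From (x_3, y_3) = (62425, 4998): x_4 = 25·62425 + 156·2·4998 = 3120001; y_4 = 25·4998 + 2·62425 = 249800.
Step 3: Verify x_4² - 156·y_4² = 9734406240001 - 9734406240000 = 1 (should be 1). ✓

(x_1, y_1) = (25, 2); (x_4, y_4) = (3120001, 249800).


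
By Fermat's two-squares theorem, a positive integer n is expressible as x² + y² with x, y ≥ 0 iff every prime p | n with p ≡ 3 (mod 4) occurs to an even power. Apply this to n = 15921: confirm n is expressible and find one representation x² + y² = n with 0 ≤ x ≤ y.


Step 1: Factor n = 15921 = 3^2 · 29 · 61.
Step 2: Check the mod-4 condition on each prime factor: 3 ≡ 3 (mod 4), exponent 2 (must be even); 29 ≡ 1 (mod 4), exponent 1; 61 ≡ 1 (mod 4), exponent 1.
All primes ≡ 3 (mod 4) appear to even exponent (or don't appear), so by the two-squares theorem n IS expressible as a sum of two squares.
Step 3: Build a representation. Group n = k² · m with k = 3 and m = 29 · 61 = 1769 (a product of primes ≡ 1 (mod 4)); a representation of m scales to one of n via (k·x)² + (k·y)² = k²(x² + y²). Each prime p ≡ 1 (mod 4) is itself a sum of two squares; find a² by testing p − a² for a perfect square:
  29: 29 − 1² = 28, 29 − 2² = 25 = 5² ⇒ 29 = 2² + 5².
  61: 61 − 1² = 60, 61 − 2² = 57, 61 − 3² = 52, 61 − 4² = 45, 61 − 5² = 36 = 6² ⇒ 61 = 5² + 6².
  Combine using the Brahmagupta–Fibonacci identity (a² + b²)(c² + d²) = (ac − bd)² + (ad + bc)² = (ac + bd)² + (ad − bc)²:
  29 · 61 = 1769: from (2² + 5²)(5² + 6²), take (2·5 − 5·6, 2·6 + 5·5) = (10 − 30, 12 + 25) = (-20, 37); dropping signs (only squares matter) gives (20, 37); check 20² + 37² = 400 + 1369 = 1769 ✓.
  Scale by k = 3: (3·20, 3·37) = (60, 111).
Step 4: Order so x ≤ y and verify: 60² + 111² = 3600 + 12321 = 15921 = n. ✓

n = 15921 = 60² + 111² (one valid representation with x ≤ y).


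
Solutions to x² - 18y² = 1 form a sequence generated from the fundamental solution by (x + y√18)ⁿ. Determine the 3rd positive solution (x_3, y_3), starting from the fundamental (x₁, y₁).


Step 1: Find the fundamental solution (x₁, y₁) of x² - 18y² = 1.
  Expand √18 as a continued fraction. a₀ = ⌊√18⌋ = 4; iterate m_{k+1} = d_k·a_k − m_k, d_{k+1} = (18 − m_{k+1}²)/d_k, a_{k+1} = ⌊(a₀ + m_{k+1})/d_{k+1}⌋ (starting m₀ = 0, d₀ = 1), with convergents p_k = a_k·p_{k-1} + p_{k-2}, q_k = a_k·q_{k-1} + q_{k-2} (p₋₁ = 1, q₋₁ = 0):
  k = 0: a₀ = 4; p₀/q₀ = 4/1; p₀² − 18·q₀² = 16 − 18 = -2.
  k = 1: m = 4, d = 2, a = ⌊(4 + 4)/2⌋ = 4; p/q = (4·4 + 1)/(4·1 + 0) = 17/4; p² − 18·q² = 289 − 288 = 1.
  The first convergent with p² − 18·q² = 1 gives the fundamental solution (x₁, y₁) = (17, 4).
Step 2: Apply the recurrence (x_{n+1}, y_{n+1}) = (x₁x_n + 18y₁y_n, x₁y_n + y₁x_n) repeatedly.
  From (x_1, y_1) = (17, 4): x_2 = 17·17 + 18·4·4 = 577; y_2 = 17·4 + 4·17 = 136.
  From (x_2, y_2) = (577, 136): x_3 = 17·577 + 18·4·136 = 19601; y_3 = 17·136 + 4·577 = 4620.
Step 3: Verify x_3² - 18·y_3² = 384199201 - 384199200 = 1 (should be 1). ✓

(x_1, y_1) = (17, 4); (x_3, y_3) = (19601, 4620).


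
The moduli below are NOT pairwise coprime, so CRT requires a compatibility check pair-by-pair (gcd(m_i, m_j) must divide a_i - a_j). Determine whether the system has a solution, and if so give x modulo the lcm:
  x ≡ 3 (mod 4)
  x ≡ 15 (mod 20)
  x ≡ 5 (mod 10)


Moduli 4, 20, 10 are not pairwise coprime, so CRT works modulo lcm(m_i) when all pairwise compatibility conditions hold.
Pairwise compatibility: gcd(m_i, m_j) must divide a_i - a_j for every pair.
Merge one congruence at a time:
  Start: x ≡ 3 (mod 4).
  Combine with x ≡ 15 (mod 20): gcd(4, 20) = 4; 15 - 3 = 12, which IS divisible by 4, so compatible.
    Write x = 3 + 4·t and substitute into x ≡ 15 (mod 20): 4·t ≡ 15 − 3 = 12 (mod 20).
    Divide the congruence (and modulus) by g = 4: 1·t ≡ 3 (mod 5).
    So t ≡ 3 (mod 5).
    Then x = 3 + 4·3 = 15, valid modulo lcm(4, 20) = 20: x ≡ 15 (mod 20).
  Combine with x ≡ 5 (mod 10): gcd(20, 10) = 10; 5 - 15 = -10, which IS divisible by 10, so compatible.
    Write x = 15 + 20·t and substitute into x ≡ 5 (mod 10): 20·t ≡ 5 − 15 = -10 (mod 10).
    Divide the congruence (and modulus) by g = 10: 2·t ≡ -1 (mod 1).
    Modulo 1 every t works; take t = 0.
    Then x = 15 + 20·0 = 15, valid modulo lcm(20, 10) = 20: x ≡ 15 (mod 20).
Verify: 15 mod 4 = 3, 15 mod 20 = 15, 15 mod 10 = 5.

x ≡ 15 (mod 20).


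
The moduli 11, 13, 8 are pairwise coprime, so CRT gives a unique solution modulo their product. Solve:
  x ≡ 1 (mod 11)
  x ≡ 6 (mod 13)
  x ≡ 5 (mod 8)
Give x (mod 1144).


Moduli 11, 13, 8 are pairwise coprime; by CRT there is a unique solution modulo M = 11 · 13 · 8 = 1144.
Solve pairwise, accumulating the modulus:
  Start with x ≡ 1 (mod 11).
  Combine with x ≡ 6 (mod 13): since gcd(11, 13) = 1, we get a unique residue mod 143.
    Write x = 1 + 11·t and substitute into x ≡ 6 (mod 13): 11·t ≡ 6 − 1 = 5 (mod 13).
    The inverse of 11 mod 13 is 6 (since 11·6 = 66 = 5·13 + 1), so t ≡ 6·5 = 30 ≡ 4 (mod 13).
    Then x = 1 + 11·4 = 45, valid modulo lcm(11, 13) = 143: x ≡ 45 (mod 143).
  Combine with x ≡ 5 (mod 8): since gcd(143, 8) = 1, we get a unique residue mod 1144.
    Write x = 45 + 143·t and substitute into x ≡ 5 (mod 8): 143·t ≡ 5 − 45 = -40 (mod 8).
    Reduce coefficients mod 8: 7·t ≡ 0 (mod 8).
    The inverse of 7 mod 8 is 7 (since 7·7 = 49 = 6·8 + 1), so t ≡ 7·0 = 0 ≡ 0 (mod 8).
    Then x = 45 + 143·0 = 45, valid modulo lcm(143, 8) = 1144: x ≡ 45 (mod 1144).
Verify: 45 mod 11 = 1 ✓, 45 mod 13 = 6 ✓, 45 mod 8 = 5 ✓.

x ≡ 45 (mod 1144).


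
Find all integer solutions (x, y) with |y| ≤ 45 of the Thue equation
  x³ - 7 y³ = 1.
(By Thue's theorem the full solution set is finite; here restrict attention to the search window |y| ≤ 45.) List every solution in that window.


The equation is x³ - 7y³ = 1. For fixed y, x³ = 7·y³ + 1, so a solution requires the RHS to be a perfect cube.
Strategy: iterate y from -45 to 45, compute RHS = 7·y³ + 1, and check whether it is a (positive or negative) perfect cube.
Check small values of y:
  y = 0: RHS = 1 = (1)³ ⇒ x = 1 works.
  y = 1: RHS = 8 = (2)³ ⇒ x = 2 works.
  y = -1: RHS = -6 is not a perfect cube.
  y = 2: RHS = 57 is not a perfect cube.
  y = -2: RHS = -55 is not a perfect cube.
  y = 3: RHS = 190 is not a perfect cube.
  y = -3: RHS = -188 is not a perfect cube.
Continuing the search up to |y| = 45 finds no further solutions beyond those listed.
Collected solutions: (1, 0), (2, 1).

Solutions (with |y| ≤ 45): (1, 0), (2, 1).


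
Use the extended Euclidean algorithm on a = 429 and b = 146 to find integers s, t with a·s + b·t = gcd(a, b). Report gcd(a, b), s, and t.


Euclidean algorithm on (429, 146) — divide until remainder is 0:
  429 = 2 · 146 + 137
  146 = 1 · 137 + 9
  137 = 15 · 9 + 2
  9 = 4 · 2 + 1
  2 = 2 · 1 + 0
gcd(429, 146) = 1.
Track Bezout coefficients alongside the remainders: start with r₀ = 429 = a·1 + b·0 (s = 1, t = 0) and r₁ = 146 = a·0 + b·1 (s = 0, t = 1); each new remainder r_{k+1} = r_{k-1} − q_k·r_k inherits s_{k+1} = s_{k-1} − q_k·s_k, t_{k+1} = t_{k-1} − q_k·t_k, so r_k = a·s_k + b·t_k at every step:
  q = 2: r = 137, s = 1 − 2·0 = 1, t = 0 − 2·1 = -2  (check: 429·1 + 146·(-2) = 137)
  q = 1: r = 9, s = 0 − 1·1 = -1, t = 1 − 1·(-2) = 3  (check: 429·(-1) + 146·3 = 9)
  q = 15: r = 2, s = 1 − 15·(-1) = 16, t = -2 − 15·3 = -47  (check: 429·16 + 146·(-47) = 2)
  q = 4: r = 1, s = -1 − 4·16 = -65, t = 3 − 4·(-47) = 191  (check: 429·(-65) + 146·191 = 1)
The row with r = 1 (the gcd) gives the Bezout coefficients s = -65, t = 191.
Result: 429 · (-65) + 146 · (191) = 1.

gcd(429, 146) = 1; s = -65, t = 191 (check: 429·(-65) + 146·191 = 1).


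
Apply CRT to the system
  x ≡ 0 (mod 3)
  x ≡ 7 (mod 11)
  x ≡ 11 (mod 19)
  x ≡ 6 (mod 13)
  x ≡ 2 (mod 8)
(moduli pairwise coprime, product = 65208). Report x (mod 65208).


Product of moduli M = 3 · 11 · 19 · 13 · 8 = 65208.
Merge one congruence at a time:
  Start: x ≡ 0 (mod 3).
  Combine with x ≡ 7 (mod 11); new modulus lcm = 33.
    Write x = 0 + 3·t and substitute into x ≡ 7 (mod 11): 3·t ≡ 7 − 0 = 7 (mod 11).
    The inverse of 3 mod 11 is 4 (since 3·4 = 12 = 1·11 + 1), so t ≡ 4·7 = 28 ≡ 6 (mod 11).
    Then x = 0 + 3·6 = 18, valid modulo lcm(3, 11) = 33: x ≡ 18 (mod 33).
  Combine with x ≡ 11 (mod 19); new modulus lcm = 627.
    Write x = 18 + 33·t and substitute into x ≡ 11 (mod 19): 33·t ≡ 11 − 18 = -7 (mod 19).
    Reduce coefficients mod 19: 14·t ≡ 12 (mod 19).
    The inverse of 14 mod 19 is 15 (since 14·15 = 210 = 11·19 + 1), so t ≡ 15·12 = 180 ≡ 9 (mod 19).
    Then x = 18 + 33·9 = 315, valid modulo lcm(33, 19) = 627: x ≡ 315 (mod 627).
  Combine with x ≡ 6 (mod 13); new modulus lcm = 8151.
    Write x = 315 + 627·t and substitute into x ≡ 6 (mod 13): 627·t ≡ 6 − 315 = -309 (mod 13).
    Reduce coefficients mod 13: 3·t ≡ 3 (mod 13).
    The inverse of 3 mod 13 is 9 (since 3·9 = 27 = 2·13 + 1), so t ≡ 9·3 = 27 ≡ 1 (mod 13).
    Then x = 315 + 627·1 = 942, valid modulo lcm(627, 13) = 8151: x ≡ 942 (mod 8151).
  Combine with x ≡ 2 (mod 8); new modulus lcm = 65208.
    Write x = 942 + 8151·t and substitute into x ≡ 2 (mod 8): 8151·t ≡ 2 − 942 = -940 (mod 8).
    Reduce coefficients mod 8: 7·t ≡ 4 (mod 8).
    The inverse of 7 mod 8 is 7 (since 7·7 = 49 = 6·8 + 1), so t ≡ 7·4 = 28 ≡ 4 (mod 8).
    Then x = 942 + 8151·4 = 33546, valid modulo lcm(8151, 8) = 65208: x ≡ 33546 (mod 65208).
Verify against each original: 33546 mod 3 = 0, 33546 mod 11 = 7, 33546 mod 19 = 11, 33546 mod 13 = 6, 33546 mod 8 = 2.

x ≡ 33546 (mod 65208).


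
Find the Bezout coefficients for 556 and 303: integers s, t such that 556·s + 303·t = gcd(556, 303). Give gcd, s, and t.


Euclidean algorithm on (556, 303) — divide until remainder is 0:
  556 = 1 · 303 + 253
  303 = 1 · 253 + 50
  253 = 5 · 50 + 3
  50 = 16 · 3 + 2
  3 = 1 · 2 + 1
  2 = 2 · 1 + 0
gcd(556, 303) = 1.
Track Bezout coefficients alongside the remainders: start with r₀ = 556 = a·1 + b·0 (s = 1, t = 0) and r₁ = 303 = a·0 + b·1 (s = 0, t = 1); each new remainder r_{k+1} = r_{k-1} − q_k·r_k inherits s_{k+1} = s_{k-1} − q_k·s_k, t_{k+1} = t_{k-1} − q_k·t_k, so r_k = a·s_k + b·t_k at every step:
  q = 1: r = 253, s = 1 − 1·0 = 1, t = 0 − 1·1 = -1  (check: 556·1 + 303·(-1) = 253)
  q = 1: r = 50, s = 0 − 1·1 = -1, t = 1 − 1·(-1) = 2  (check: 556·(-1) + 303·2 = 50)
  q = 5: r = 3, s = 1 − 5·(-1) = 6, t = -1 − 5·2 = -11  (check: 556·6 + 303·(-11) = 3)
  q = 16: r = 2, s = -1 − 16·6 = -97, t = 2 − 16·(-11) = 178  (check: 556·(-97) + 303·178 = 2)
  q = 1: r = 1, s = 6 − 1·(-97) = 103, t = -11 − 1·178 = -189  (check: 556·103 + 303·(-189) = 1)
The row with r = 1 (the gcd) gives the Bezout coefficients s = 103, t = -189.
Result: 556 · (103) + 303 · (-189) = 1.

gcd(556, 303) = 1; s = 103, t = -189 (check: 556·103 + 303·(-189) = 1).


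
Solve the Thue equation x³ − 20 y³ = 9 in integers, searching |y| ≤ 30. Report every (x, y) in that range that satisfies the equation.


The equation is x³ - 20y³ = 9. For fixed y, x³ = 20·y³ + 9, so a solution requires the RHS to be a perfect cube.
Strategy: iterate y from -30 to 30, compute RHS = 20·y³ + 9, and check whether it is a (positive or negative) perfect cube.
Check small values of y:
  y = 0: RHS = 9 is not a perfect cube.
  y = 1: RHS = 29 is not a perfect cube.
  y = -1: RHS = -11 is not a perfect cube.
  y = 2: RHS = 169 is not a perfect cube.
  y = -2: RHS = -151 is not a perfect cube.
  y = 3: RHS = 549 is not a perfect cube.
  y = -3: RHS = -531 is not a perfect cube.
Continuing the search up to |y| = 30 finds no solutions either.
No (x, y) in the scanned range satisfies the equation.

No integer solutions with |y| ≤ 30.


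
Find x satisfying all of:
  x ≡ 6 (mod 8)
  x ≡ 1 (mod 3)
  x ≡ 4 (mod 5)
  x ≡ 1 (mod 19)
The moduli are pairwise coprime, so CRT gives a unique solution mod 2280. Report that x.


Product of moduli M = 8 · 3 · 5 · 19 = 2280.
Merge one congruence at a time:
  Start: x ≡ 6 (mod 8).
  Combine with x ≡ 1 (mod 3); new modulus lcm = 24.
    Write x = 6 + 8·t and substitute into x ≡ 1 (mod 3): 8·t ≡ 1 − 6 = -5 (mod 3).
    Reduce coefficients mod 3: 2·t ≡ 1 (mod 3).
    The inverse of 2 mod 3 is 2 (since 2·2 = 4 = 1·3 + 1), so t ≡ 2·1 = 2 ≡ 2 (mod 3).
    Then x = 6 + 8·2 = 22, valid modulo lcm(8, 3) = 24: x ≡ 22 (mod 24).
  Combine with x ≡ 4 (mod 5); new modulus lcm = 120.
    Write x = 22 + 24·t and substitute into x ≡ 4 (mod 5): 24·t ≡ 4 − 22 = -18 (mod 5).
    Reduce coefficients mod 5: 4·t ≡ 2 (mod 5).
    The inverse of 4 mod 5 is 4 (since 4·4 = 16 = 3·5 + 1), so t ≡ 4·2 = 8 ≡ 3 (mod 5).
    Then x = 22 + 24·3 = 94, valid modulo lcm(24, 5) = 120: x ≡ 94 (mod 120).
  Combine with x ≡ 1 (mod 19); new modulus lcm = 2280.
    Write x = 94 + 120·t and substitute into x ≡ 1 (mod 19): 120·t ≡ 1 − 94 = -93 (mod 19).
    Reduce coefficients mod 19: 6·t ≡ 2 (mod 19).
    The inverse of 6 mod 19 is 16 (since 6·16 = 96 = 5·19 + 1), so t ≡ 16·2 = 32 ≡ 13 (mod 19).
    Then x = 94 + 120·13 = 1654, valid modulo lcm(120, 19) = 2280: x ≡ 1654 (mod 2280).
Verify against each original: 1654 mod 8 = 6, 1654 mod 3 = 1, 1654 mod 5 = 4, 1654 mod 19 = 1.

x ≡ 1654 (mod 2280).


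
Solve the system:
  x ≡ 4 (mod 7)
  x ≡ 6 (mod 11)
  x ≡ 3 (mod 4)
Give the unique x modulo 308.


Moduli 7, 11, 4 are pairwise coprime; by CRT there is a unique solution modulo M = 7 · 11 · 4 = 308.
Solve pairwise, accumulating the modulus:
  Start with x ≡ 4 (mod 7).
  Combine with x ≡ 6 (mod 11): since gcd(7, 11) = 1, we get a unique residue mod 77.
    Write x = 4 + 7·t and substitute into x ≡ 6 (mod 11): 7·t ≡ 6 − 4 = 2 (mod 11).
    The inverse of 7 mod 11 is 8 (since 7·8 = 56 = 5·11 + 1), so t ≡ 8·2 = 16 ≡ 5 (mod 11).
    Then x = 4 + 7·5 = 39, valid modulo lcm(7, 11) = 77: x ≡ 39 (mod 77).
  Combine with x ≡ 3 (mod 4): since gcd(77, 4) = 1, we get a unique residue mod 308.
    Write x = 39 + 77·t and substitute into x ≡ 3 (mod 4): 77·t ≡ 3 − 39 = -36 (mod 4).
    Reduce coefficients mod 4: 1·t ≡ 0 (mod 4).
    So t ≡ 0 (mod 4).
    Then x = 39 + 77·0 = 39, valid modulo lcm(77, 4) = 308: x ≡ 39 (mod 308).
Verify: 39 mod 7 = 4 ✓, 39 mod 11 = 6 ✓, 39 mod 4 = 3 ✓.

x ≡ 39 (mod 308).


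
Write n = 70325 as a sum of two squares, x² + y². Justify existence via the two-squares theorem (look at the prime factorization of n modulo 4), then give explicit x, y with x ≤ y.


Step 1: Factor n = 70325 = 5^2 · 29 · 97.
Step 2: Check the mod-4 condition on each prime factor: 5 ≡ 1 (mod 4), exponent 2; 29 ≡ 1 (mod 4), exponent 1; 97 ≡ 1 (mod 4), exponent 1.
All primes ≡ 3 (mod 4) appear to even exponent (or don't appear), so by the two-squares theorem n IS expressible as a sum of two squares.
Step 3: Build a representation. Group n = k² · m with k = 5 and m = 29 · 97 = 2813 (a product of primes ≡ 1 (mod 4)); a representation of m scales to one of n via (k·x)² + (k·y)² = k²(x² + y²). Each prime p ≡ 1 (mod 4) is itself a sum of two squares; find a² by testing p − a² for a perfect square:
  29: 29 − 1² = 28, 29 − 2² = 25 = 5² ⇒ 29 = 2² + 5².
  97: 97 − 1² = 96, 97 − 2² = 93, 97 − 3² = 88, 97 − 4² = 81 = 9² ⇒ 97 = 4² + 9².
  Combine using the Brahmagupta–Fibonacci identity (a² + b²)(c² + d²) = (ac − bd)² + (ad + bc)² = (ac + bd)² + (ad − bc)²:
  29 · 97 = 2813: from (2² + 5²)(4² + 9²), take (2·4 − 5·9, 2·9 + 5·4) = (8 − 45, 18 + 20) = (-37, 38); dropping signs (only squares matter) gives (37, 38); check 37² + 38² = 1369 + 1444 = 2813 ✓.
  Scale by k = 5: (5·37, 5·38) = (185, 190).
Step 4: Order so x ≤ y and verify: 185² + 190² = 34225 + 36100 = 70325 = n. ✓

n = 70325 = 185² + 190² (one valid representation with x ≤ y).


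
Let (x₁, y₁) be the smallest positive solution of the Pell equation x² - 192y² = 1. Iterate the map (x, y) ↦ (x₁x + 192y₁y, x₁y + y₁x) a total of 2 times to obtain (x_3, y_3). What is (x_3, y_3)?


Step 1: Find the fundamental solution (x₁, y₁) of x² - 192y² = 1.
  Expand √192 as a continued fraction. a₀ = ⌊√192⌋ = 13; iterate m_{k+1} = d_k·a_k − m_k, d_{k+1} = (192 − m_{k+1}²)/d_k, a_{k+1} = ⌊(a₀ + m_{k+1})/d_{k+1}⌋ (starting m₀ = 0, d₀ = 1), with convergents p_k = a_k·p_{k-1} + p_{k-2}, q_k = a_k·q_{k-1} + q_{k-2} (p₋₁ = 1, q₋₁ = 0):
  k = 0: a₀ = 13; p₀/q₀ = 13/1; p₀² − 192·q₀² = 169 − 192 = -23.
  k = 1: m = 13, d = 23, a = ⌊(13 + 13)/23⌋ = 1; p/q = (1·13 + 1)/(1·1 + 0) = 14/1; p² − 192·q² = 196 − 192 = 4.
  k = 2: m = 10, d = 4, a = ⌊(13 + 10)/4⌋ = 5; p/q = (5·14 + 13)/(5·1 + 1) = 83/6; p² − 192·q² = 6889 − 6912 = -23.
  k = 3: m = 10, d = 23, a = ⌊(13 + 10)/23⌋ = 1; p/q = (1·83 + 14)/(1·6 + 1) = 97/7; p² − 192·q² = 9409 − 9408 = 1.
  The first convergent with p² − 192·q² = 1 gives the fundamental solution (x₁, y₁) = (97, 7).
Step 2: Apply the recurrence (x_{n+1}, y_{n+1}) = (x₁x_n + 192y₁y_n, x₁y_n + y₁x_n) repeatedly.
  From (x_1, y_1) = (97, 7): x_2 = 97·97 + 192·7·7 = 18817; y_2 = 97·7 + 7·97 = 1358.
  From (x_2, y_2) = (18817, 1358): x_3 = 97·18817 + 192·7·1358 = 3650401; y_3 = 97·1358 + 7·18817 = 263445.
Step 3: Verify x_3² - 192·y_3² = 13325427460801 - 13325427460800 = 1 (should be 1). ✓

(x_1, y_1) = (97, 7); (x_3, y_3) = (3650401, 263445).


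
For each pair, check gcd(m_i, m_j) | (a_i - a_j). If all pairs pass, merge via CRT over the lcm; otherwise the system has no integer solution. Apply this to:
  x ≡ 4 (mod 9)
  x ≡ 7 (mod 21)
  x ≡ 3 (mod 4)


Moduli 9, 21, 4 are not pairwise coprime, so CRT works modulo lcm(m_i) when all pairwise compatibility conditions hold.
Pairwise compatibility: gcd(m_i, m_j) must divide a_i - a_j for every pair.
Merge one congruence at a time:
  Start: x ≡ 4 (mod 9).
  Combine with x ≡ 7 (mod 21): gcd(9, 21) = 3; 7 - 4 = 3, which IS divisible by 3, so compatible.
    Write x = 4 + 9·t and substitute into x ≡ 7 (mod 21): 9·t ≡ 7 − 4 = 3 (mod 21).
    Divide the congruence (and modulus) by g = 3: 3·t ≡ 1 (mod 7).
    The inverse of 3 mod 7 is 5 (since 3·5 = 15 = 2·7 + 1), so t ≡ 5·1 = 5 ≡ 5 (mod 7).
    Then x = 4 + 9·5 = 49, valid modulo lcm(9, 21) = 63: x ≡ 49 (mod 63).
  Combine with x ≡ 3 (mod 4): gcd(63, 4) = 1; 3 - 49 = -46, which IS divisible by 1, so compatible.
    Write x = 49 + 63·t and substitute into x ≡ 3 (mod 4): 63·t ≡ 3 − 49 = -46 (mod 4).
    Reduce coefficients mod 4: 3·t ≡ 2 (mod 4).
    The inverse of 3 mod 4 is 3 (since 3·3 = 9 = 2·4 + 1), so t ≡ 3·2 = 6 ≡ 2 (mod 4).
    Then x = 49 + 63·2 = 175, valid modulo lcm(63, 4) = 252: x ≡ 175 (mod 252).
Verify: 175 mod 9 = 4, 175 mod 21 = 7, 175 mod 4 = 3.

x ≡ 175 (mod 252).


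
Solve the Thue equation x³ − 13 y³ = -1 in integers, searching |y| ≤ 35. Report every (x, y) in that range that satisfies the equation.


The equation is x³ - 13y³ = -1. For fixed y, x³ = 13·y³ − 1, so a solution requires the RHS to be a perfect cube.
Strategy: iterate y from -35 to 35, compute RHS = 13·y³ − 1, and check whether it is a (positive or negative) perfect cube.
Check small values of y:
  y = 0: RHS = -1 = (-1)³ ⇒ x = -1 works.
  y = 1: RHS = 12 is not a perfect cube.
  y = -1: RHS = -14 is not a perfect cube.
  y = 2: RHS = 103 is not a perfect cube.
  y = -2: RHS = -105 is not a perfect cube.
  y = 3: RHS = 350 is not a perfect cube.
  y = -3: RHS = -352 is not a perfect cube.
Continuing the search up to |y| = 35 finds no further solutions beyond those listed.
Collected solutions: (-1, 0).

Solutions (with |y| ≤ 35): (-1, 0).


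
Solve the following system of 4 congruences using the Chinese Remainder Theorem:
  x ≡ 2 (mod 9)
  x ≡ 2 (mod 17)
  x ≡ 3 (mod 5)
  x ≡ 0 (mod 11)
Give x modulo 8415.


Product of moduli M = 9 · 17 · 5 · 11 = 8415.
Merge one congruence at a time:
  Start: x ≡ 2 (mod 9).
  Combine with x ≡ 2 (mod 17); new modulus lcm = 153.
    Write x = 2 + 9·t and substitute into x ≡ 2 (mod 17): 9·t ≡ 2 − 2 = 0 (mod 17).
    The inverse of 9 mod 17 is 2 (since 9·2 = 18 = 1·17 + 1), so t ≡ 2·0 = 0 ≡ 0 (mod 17).
    Then x = 2 + 9·0 = 2, valid modulo lcm(9, 17) = 153: x ≡ 2 (mod 153).
  Combine with x ≡ 3 (mod 5); new modulus lcm = 765.
    Write x = 2 + 153·t and substitute into x ≡ 3 (mod 5): 153·t ≡ 3 − 2 = 1 (mod 5).
    Reduce coefficients mod 5: 3·t ≡ 1 (mod 5).
    The inverse of 3 mod 5 is 2 (since 3·2 = 6 = 1·5 + 1), so t ≡ 2·1 = 2 ≡ 2 (mod 5).
    Then x = 2 + 153·2 = 308, valid modulo lcm(153, 5) = 765: x ≡ 308 (mod 765).
  Combine with x ≡ 0 (mod 11); new modulus lcm = 8415.
    Write x = 308 + 765·t and substitute into x ≡ 0 (mod 11): 765·t ≡ 0 − 308 = -308 (mod 11).
    Reduce coefficients mod 11: 6·t ≡ 0 (mod 11).
    The inverse of 6 mod 11 is 2 (since 6·2 = 12 = 1·11 + 1), so t ≡ 2·0 = 0 ≡ 0 (mod 11).
    Then x = 308 + 765·0 = 308, valid modulo lcm(765, 11) = 8415: x ≡ 308 (mod 8415).
Verify against each original: 308 mod 9 = 2, 308 mod 17 = 2, 308 mod 5 = 3, 308 mod 11 = 0.

x ≡ 308 (mod 8415).


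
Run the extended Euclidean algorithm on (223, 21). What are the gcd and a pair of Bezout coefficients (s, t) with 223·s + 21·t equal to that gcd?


Euclidean algorithm on (223, 21) — divide until remainder is 0:
  223 = 10 · 21 + 13
  21 = 1 · 13 + 8
  13 = 1 · 8 + 5
  8 = 1 · 5 + 3
  5 = 1 · 3 + 2
  3 = 1 · 2 + 1
  2 = 2 · 1 + 0
gcd(223, 21) = 1.
Track Bezout coefficients alongside the remainders: start with r₀ = 223 = a·1 + b·0 (s = 1, t = 0) and r₁ = 21 = a·0 + b·1 (s = 0, t = 1); each new remainder r_{k+1} = r_{k-1} − q_k·r_k inherits s_{k+1} = s_{k-1} − q_k·s_k, t_{k+1} = t_{k-1} − q_k·t_k, so r_k = a·s_k + b·t_k at every step:
  q = 10: r = 13, s = 1 − 10·0 = 1, t = 0 − 10·1 = -10  (check: 223·1 + 21·(-10) = 13)
  q = 1: r = 8, s = 0 − 1·1 = -1, t = 1 − 1·(-10) = 11  (check: 223·(-1) + 21·11 = 8)
  q = 1: r = 5, s = 1 − 1·(-1) = 2, t = -10 − 1·11 = -21  (check: 223·2 + 21·(-21) = 5)
  q = 1: r = 3, s = -1 − 1·2 = -3, t = 11 − 1·(-21) = 32  (check: 223·(-3) + 21·32 = 3)
  q = 1: r = 2, s = 2 − 1·(-3) = 5, t = -21 − 1·32 = -53  (check: 223·5 + 21·(-53) = 2)
  q = 1: r = 1, s = -3 − 1·5 = -8, t = 32 − 1·(-53) = 85  (check: 223·(-8) + 21·85 = 1)
The row with r = 1 (the gcd) gives the Bezout coefficients s = -8, t = 85.
Result: 223 · (-8) + 21 · (85) = 1.

gcd(223, 21) = 1; s = -8, t = 85 (check: 223·(-8) + 21·85 = 1).


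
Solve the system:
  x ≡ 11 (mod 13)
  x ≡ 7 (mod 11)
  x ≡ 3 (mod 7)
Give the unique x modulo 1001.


Moduli 13, 11, 7 are pairwise coprime; by CRT there is a unique solution modulo M = 13 · 11 · 7 = 1001.
Solve pairwise, accumulating the modulus:
  Start with x ≡ 11 (mod 13).
  Combine with x ≡ 7 (mod 11): since gcd(13, 11) = 1, we get a unique residue mod 143.
    Write x = 11 + 13·t and substitute into x ≡ 7 (mod 11): 13·t ≡ 7 − 11 = -4 (mod 11).
    Reduce coefficients mod 11: 2·t ≡ 7 (mod 11).
    The inverse of 2 mod 11 is 6 (since 2·6 = 12 = 1·11 + 1), so t ≡ 6·7 = 42 ≡ 9 (mod 11).
    Then x = 11 + 13·9 = 128, valid modulo lcm(13, 11) = 143: x ≡ 128 (mod 143).
  Combine with x ≡ 3 (mod 7): since gcd(143, 7) = 1, we get a unique residue mod 1001.
    Write x = 128 + 143·t and substitute into x ≡ 3 (mod 7): 143·t ≡ 3 − 128 = -125 (mod 7).
    Reduce coefficients mod 7: 3·t ≡ 1 (mod 7).
    The inverse of 3 mod 7 is 5 (since 3·5 = 15 = 2·7 + 1), so t ≡ 5·1 = 5 ≡ 5 (mod 7).
    Then x = 128 + 143·5 = 843, valid modulo lcm(143, 7) = 1001: x ≡ 843 (mod 1001).
Verify: 843 mod 13 = 11 ✓, 843 mod 11 = 7 ✓, 843 mod 7 = 3 ✓.

x ≡ 843 (mod 1001).


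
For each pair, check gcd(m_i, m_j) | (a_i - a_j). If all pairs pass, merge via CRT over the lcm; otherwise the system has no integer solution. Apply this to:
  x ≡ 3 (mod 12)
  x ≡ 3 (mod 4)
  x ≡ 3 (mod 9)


Moduli 12, 4, 9 are not pairwise coprime, so CRT works modulo lcm(m_i) when all pairwise compatibility conditions hold.
Pairwise compatibility: gcd(m_i, m_j) must divide a_i - a_j for every pair.
Merge one congruence at a time:
  Start: x ≡ 3 (mod 12).
  Combine with x ≡ 3 (mod 4): gcd(12, 4) = 4; 3 - 3 = 0, which IS divisible by 4, so compatible.
    Write x = 3 + 12·t and substitute into x ≡ 3 (mod 4): 12·t ≡ 3 − 3 = 0 (mod 4).
    Divide the congruence (and modulus) by g = 4: 3·t ≡ 0 (mod 1).
    Modulo 1 every t works; take t = 0.
    Then x = 3 + 12·0 = 3, valid modulo lcm(12, 4) = 12: x ≡ 3 (mod 12).
  Combine with x ≡ 3 (mod 9): gcd(12, 9) = 3; 3 - 3 = 0, which IS divisible by 3, so compatible.
    Write x = 3 + 12·t and substitute into x ≡ 3 (mod 9): 12·t ≡ 3 − 3 = 0 (mod 9).
    Divide the congruence (and modulus) by g = 3: 4·t ≡ 0 (mod 3).
    Reduce coefficients mod 3: 1·t ≡ 0 (mod 3).
    So t ≡ 0 (mod 3).
    Then x = 3 + 12·0 = 3, valid modulo lcm(12, 9) = 36: x ≡ 3 (mod 36).
Verify: 3 mod 12 = 3, 3 mod 4 = 3, 3 mod 9 = 3.

x ≡ 3 (mod 36).


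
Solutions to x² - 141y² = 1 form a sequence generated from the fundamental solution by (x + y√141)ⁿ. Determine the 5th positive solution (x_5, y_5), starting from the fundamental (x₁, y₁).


Step 1: Find the fundamental solution (x₁, y₁) of x² - 141y² = 1.
  Expand √141 as a continued fraction. a₀ = ⌊√141⌋ = 11; iterate m_{k+1} = d_k·a_k − m_k, d_{k+1} = (141 − m_{k+1}²)/d_k, a_{k+1} = ⌊(a₀ + m_{k+1})/d_{k+1}⌋ (starting m₀ = 0, d₀ = 1), with convergents p_k = a_k·p_{k-1} + p_{k-2}, q_k = a_k·q_{k-1} + q_{k-2} (p₋₁ = 1, q₋₁ = 0):
  k = 0: a₀ = 11; p₀/q₀ = 11/1; p₀² − 141·q₀² = 121 − 141 = -20.
  k = 1: m = 11, d = 20, a = ⌊(11 + 11)/20⌋ = 1; p/q = (1·11 + 1)/(1·1 + 0) = 12/1; p² − 141·q² = 144 − 141 = 3.
  k = 2: m = 9, d = 3, a = ⌊(11 + 9)/3⌋ = 6; p/q = (6·12 + 11)/(6·1 + 1) = 83/7; p² − 141·q² = 6889 − 6909 = -20.
  k = 3: m = 9, d = 20, a = ⌊(11 + 9)/20⌋ = 1; p/q = (1·83 + 12)/(1·7 + 1) = 95/8; p² − 141·q² = 9025 − 9024 = 1.
  The first convergent with p² − 141·q² = 1 gives the fundamental solution (x₁, y₁) = (95, 8).
Step 2: Apply the recurrence (x_{n+1}, y_{n+1}) = (x₁x_n + 141y₁y_n, x₁y_n + y₁x_n) repeatedly.
  From (x_1, y_1) = (95, 8): x_2 = 95·95 + 141·8·8 = 18049; y_2 = 95·8 + 8·95 = 1520.
  From (x_2, y_2) = (18049, 1520): x_3 = 95·18049 + 141·8·1520 = 3429215; y_3 = 95·1520 + 8·18049 = 288792.
  From (x_3, y_3) = (3429215, 288792): x_4 = 95·3429215 + 141·8·288792 = 651532801; y_4 = 95·288792 + 8·3429215 = 54868960.
  From (x_4, y_4) = (651532801, 54868960): x_5 = 95·651532801 + 141·8·54868960 = 123787802975; y_5 = 95·54868960 + 8·651532801 = 10424813608.
Step 3: Verify x_5² - 141·y_5² = 15323420165377418850625 - 15323420165377418850624 = 1 (should be 1). ✓

(x_1, y_1) = (95, 8); (x_5, y_5) = (123787802975, 10424813608).


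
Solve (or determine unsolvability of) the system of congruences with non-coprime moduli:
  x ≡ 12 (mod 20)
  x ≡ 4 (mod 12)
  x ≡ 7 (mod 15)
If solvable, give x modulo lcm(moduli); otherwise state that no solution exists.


Moduli 20, 12, 15 are not pairwise coprime, so CRT works modulo lcm(m_i) when all pairwise compatibility conditions hold.
Pairwise compatibility: gcd(m_i, m_j) must divide a_i - a_j for every pair.
Merge one congruence at a time:
  Start: x ≡ 12 (mod 20).
  Combine with x ≡ 4 (mod 12): gcd(20, 12) = 4; 4 - 12 = -8, which IS divisible by 4, so compatible.
    Write x = 12 + 20·t and substitute into x ≡ 4 (mod 12): 20·t ≡ 4 − 12 = -8 (mod 12).
    Divide the congruence (and modulus) by g = 4: 5·t ≡ -2 (mod 3).
    Reduce coefficients mod 3: 2·t ≡ 1 (mod 3).
    The inverse of 2 mod 3 is 2 (since 2·2 = 4 = 1·3 + 1), so t ≡ 2·1 = 2 ≡ 2 (mod 3).
    Then x = 12 + 20·2 = 52, valid modulo lcm(20, 12) = 60: x ≡ 52 (mod 60).
  Combine with x ≡ 7 (mod 15): gcd(60, 15) = 15; 7 - 52 = -45, which IS divisible by 15, so compatible.
    Write x = 52 + 60·t and substitute into x ≡ 7 (mod 15): 60·t ≡ 7 − 52 = -45 (mod 15).
    Divide the congruence (and modulus) by g = 15: 4·t ≡ -3 (mod 1).
    Modulo 1 every t works; take t = 0.
    Then x = 52 + 60·0 = 52, valid modulo lcm(60, 15) = 60: x ≡ 52 (mod 60).
Verify: 52 mod 20 = 12, 52 mod 12 = 4, 52 mod 15 = 7.

x ≡ 52 (mod 60).


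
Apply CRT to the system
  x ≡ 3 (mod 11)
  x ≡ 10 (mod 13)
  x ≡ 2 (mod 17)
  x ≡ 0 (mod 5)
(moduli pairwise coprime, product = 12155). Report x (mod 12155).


Product of moduli M = 11 · 13 · 17 · 5 = 12155.
Merge one congruence at a time:
  Start: x ≡ 3 (mod 11).
  Combine with x ≡ 10 (mod 13); new modulus lcm = 143.
    Write x = 3 + 11·t and substitute into x ≡ 10 (mod 13): 11·t ≡ 10 − 3 = 7 (mod 13).
    The inverse of 11 mod 13 is 6 (since 11·6 = 66 = 5·13 + 1), so t ≡ 6·7 = 42 ≡ 3 (mod 13).
    Then x = 3 + 11·3 = 36, valid modulo lcm(11, 13) = 143: x ≡ 36 (mod 143).
  Combine with x ≡ 2 (mod 17); new modulus lcm = 2431.
    Write x = 36 + 143·t and substitute into x ≡ 2 (mod 17): 143·t ≡ 2 − 36 = -34 (mod 17).
    Reduce coefficients mod 17: 7·t ≡ 0 (mod 17).
    The inverse of 7 mod 17 is 5 (since 7·5 = 35 = 2·17 + 1), so t ≡ 5·0 = 0 ≡ 0 (mod 17).
    Then x = 36 + 143·0 = 36, valid modulo lcm(143, 17) = 2431: x ≡ 36 (mod 2431).
  Combine with x ≡ 0 (mod 5); new modulus lcm = 12155.
    Write x = 36 + 2431·t and substitute into x ≡ 0 (mod 5): 2431·t ≡ 0 − 36 = -36 (mod 5).
    Reduce coefficients mod 5: 1·t ≡ 4 (mod 5).
    So t ≡ 4 (mod 5).
    Then x = 36 + 2431·4 = 9760, valid modulo lcm(2431, 5) = 12155: x ≡ 9760 (mod 12155).
Verify against each original: 9760 mod 11 = 3, 9760 mod 13 = 10, 9760 mod 17 = 2, 9760 mod 5 = 0.

x ≡ 9760 (mod 12155).


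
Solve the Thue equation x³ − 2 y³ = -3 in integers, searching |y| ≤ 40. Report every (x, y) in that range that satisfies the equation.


The equation is x³ - 2y³ = -3. For fixed y, x³ = 2·y³ − 3, so a solution requires the RHS to be a perfect cube.
Strategy: iterate y from -40 to 40, compute RHS = 2·y³ − 3, and check whether it is a (positive or negative) perfect cube.
Check small values of y:
  y = 0: RHS = -3 is not a perfect cube.
  y = 1: RHS = -1 = (-1)³ ⇒ x = -1 works.
  y = -1: RHS = -5 is not a perfect cube.
  y = 2: RHS = 13 is not a perfect cube.
  y = -2: RHS = -19 is not a perfect cube.
  y = 3: RHS = 51 is not a perfect cube.
  y = -3: RHS = -57 is not a perfect cube.
Continuing, at y = 4: RHS = 125 = (5)³ ⇒ x = 5 works.
Searching the remaining y in |y| ≤ 40 finds no further solutions.
Collected solutions: (-1, 1), (5, 4).

Solutions (with |y| ≤ 40): (-1, 1), (5, 4).
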